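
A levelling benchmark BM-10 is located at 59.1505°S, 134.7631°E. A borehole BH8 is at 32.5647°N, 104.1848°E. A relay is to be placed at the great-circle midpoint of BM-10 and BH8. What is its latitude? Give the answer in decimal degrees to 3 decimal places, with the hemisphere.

Bx = cos φ₂ cos Δλ = 0.725582,  By = cos φ₂ sin Δλ = -0.428737
φₘ = atan2(sin φ₁ + sin φ₂, √((cos φ₁ + Bx)² + By²)) = -13.73317°
λₘ = λ₁ + atan2(By, cos φ₁ + Bx) = 115.66664°

13.733°S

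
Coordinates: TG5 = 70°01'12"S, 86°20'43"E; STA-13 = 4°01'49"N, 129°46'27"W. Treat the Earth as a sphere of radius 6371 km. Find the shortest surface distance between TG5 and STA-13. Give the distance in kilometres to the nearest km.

TG5: φ = -70.02000°, λ = +86.34528°
STA-13: φ = +4.03028°, λ = -129.77417°
Δφ = 74.0503°,  Δλ = 143.8806°
a = sin²(Δφ/2) + cos φ₁ cos φ₂ sin²(Δλ/2) = 0.670693
c = 2·arcsin(√a) = 1.919188 rad = 109.9614°
d = R·c = 6371 × 1.919188 = 12227.1 km

12227 km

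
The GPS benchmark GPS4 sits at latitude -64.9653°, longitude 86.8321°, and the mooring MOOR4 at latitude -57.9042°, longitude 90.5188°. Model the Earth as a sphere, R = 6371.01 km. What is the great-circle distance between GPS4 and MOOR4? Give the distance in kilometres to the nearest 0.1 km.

808.9 km

Δφ = 7.0611°,  Δλ = 3.6867°
a = sin²(Δφ/2) + cos φ₁ cos φ₂ sin²(Δλ/2) = 0.004025
c = 2·arcsin(√a) = 0.126968 rad = 7.2748°
d = R·c = 6371.01 × 0.126968 = 808.9 km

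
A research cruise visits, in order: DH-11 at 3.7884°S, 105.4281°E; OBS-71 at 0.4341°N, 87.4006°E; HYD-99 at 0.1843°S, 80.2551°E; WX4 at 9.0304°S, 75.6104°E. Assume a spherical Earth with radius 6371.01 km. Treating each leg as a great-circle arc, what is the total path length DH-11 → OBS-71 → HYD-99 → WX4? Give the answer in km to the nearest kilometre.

DH-11→OBS-71: c = 0.322953 rad, d = 2057.54 km
OBS-71→HYD-99: c = 0.125178 rad, d = 797.51 km
HYD-99→WX4: c = 0.174222 rad, d = 1109.97 km
Total = 2057.54 + 797.51 + 1109.97 = 3965.01 km

3965 km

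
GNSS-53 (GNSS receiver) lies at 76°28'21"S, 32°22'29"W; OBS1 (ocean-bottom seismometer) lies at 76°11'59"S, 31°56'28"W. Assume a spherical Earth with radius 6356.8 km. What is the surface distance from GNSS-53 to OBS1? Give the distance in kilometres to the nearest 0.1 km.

32.3 km

GNSS-53: φ = -76.47250°, λ = -32.37472°
OBS1: φ = -76.19972°, λ = -31.94111°
Δφ = 0.2728°,  Δλ = 0.4336°
a = sin²(Δφ/2) + cos φ₁ cos φ₂ sin²(Δλ/2) = 0.000006
c = 2·arcsin(√a) = 0.005085 rad = 0.2914°
d = R·c = 6356.8 × 0.005085 = 32.3 km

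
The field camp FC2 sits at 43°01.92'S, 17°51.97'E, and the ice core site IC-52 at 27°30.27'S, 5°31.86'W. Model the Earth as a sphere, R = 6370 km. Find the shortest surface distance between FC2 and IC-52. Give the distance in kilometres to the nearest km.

2720 km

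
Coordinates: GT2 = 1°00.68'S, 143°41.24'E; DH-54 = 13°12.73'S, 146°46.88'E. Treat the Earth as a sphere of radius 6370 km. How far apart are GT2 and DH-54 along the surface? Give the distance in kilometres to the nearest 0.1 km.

1398.6 km

GT2: φ = -1.01133°, λ = +143.68733°
DH-54: φ = -13.21217°, λ = +146.78133°
Δφ = -12.2008°,  Δλ = 3.0940°
a = sin²(Δφ/2) + cos φ₁ cos φ₂ sin²(Δλ/2) = 0.012003
c = 2·arcsin(√a) = 0.219557 rad = 12.5797°
d = R·c = 6370 × 0.219557 = 1398.6 km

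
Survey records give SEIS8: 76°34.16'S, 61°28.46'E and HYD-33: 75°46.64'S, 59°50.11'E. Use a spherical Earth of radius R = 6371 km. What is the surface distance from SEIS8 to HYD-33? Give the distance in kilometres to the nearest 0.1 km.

SEIS8: φ = -76.56933°, λ = +61.47433°
HYD-33: φ = -75.77733°, λ = +59.83517°
Δφ = 0.7920°,  Δλ = -1.6392°
a = sin²(Δφ/2) + cos φ₁ cos φ₂ sin²(Δλ/2) = 0.000059
c = 2·arcsin(√a) = 0.015420 rad = 0.8835°
d = R·c = 6371 × 0.015420 = 98.2 km

98.2 km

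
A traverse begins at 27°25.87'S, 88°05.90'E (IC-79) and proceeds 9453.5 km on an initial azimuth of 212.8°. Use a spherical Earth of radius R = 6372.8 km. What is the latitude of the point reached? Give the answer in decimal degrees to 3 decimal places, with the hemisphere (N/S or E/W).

IC-79: φ = -27.43117°, λ = +88.09833°
δ = d/R = 9453.5/6372.8 = 1.483414 rad
φ₂ = arcsin(sin φ₁ cos δ + cos φ₁ sin δ cos θ)
   = arcsin(-0.46068·0.08727 + 0.88756·0.99618·-0.84057) = -51.57435°
λ₂ = λ₁ + atan2(sin θ sin δ cos φ₁, cos δ − sin φ₁ sin φ₂) = -31.64107°

51.574°S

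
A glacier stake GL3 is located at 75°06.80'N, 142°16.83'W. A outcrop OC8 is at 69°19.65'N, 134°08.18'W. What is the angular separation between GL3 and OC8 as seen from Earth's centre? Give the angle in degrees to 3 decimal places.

6.284°

GL3: φ = +75.11333°, λ = -142.28050°
OC8: φ = +69.32750°, λ = -134.13633°
Δφ = -5.7858°,  Δλ = 8.1442°
a = sin²(Δφ/2) + cos φ₁ cos φ₂ sin²(Δλ/2) = 0.003005
c = 2·arcsin(√a) = 0.109682 rad = 6.2843°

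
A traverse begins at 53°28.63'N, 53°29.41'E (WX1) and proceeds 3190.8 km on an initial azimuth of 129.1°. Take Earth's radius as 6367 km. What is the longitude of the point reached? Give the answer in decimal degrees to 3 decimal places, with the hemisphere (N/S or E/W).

79.460°E

WX1: φ = +53.47717°, λ = +53.49017°
δ = d/R = 3190.8/6367 = 0.501147 rad
φ₂ = arcsin(sin φ₁ cos δ + cos φ₁ sin δ cos θ)
   = arcsin(0.80362·0.87703 + 0.59514·0.48043·-0.63068) = 31.63286°
λ₂ = λ₁ + atan2(sin θ sin δ cos φ₁, cos δ − sin φ₁ sin φ₂) = 79.45995°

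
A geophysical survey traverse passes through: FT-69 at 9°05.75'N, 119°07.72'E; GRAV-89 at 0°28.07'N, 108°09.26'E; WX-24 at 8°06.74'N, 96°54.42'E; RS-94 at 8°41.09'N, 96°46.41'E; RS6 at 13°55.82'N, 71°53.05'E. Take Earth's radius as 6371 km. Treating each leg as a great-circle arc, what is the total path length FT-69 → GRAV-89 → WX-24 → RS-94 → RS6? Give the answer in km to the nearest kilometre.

FT-69: φ = +9.09583°, λ = +119.12867°
GRAV-89: φ = +0.46783°, λ = +108.15433°
WX-24: φ = +8.11233°, λ = +96.90700°
RS-94: φ = +8.68483°, λ = +96.77350°
RS6: φ = +13.93033°, λ = +71.88417°
FT-69→GRAV-89: c = 0.242976 rad, d = 1548.00 km
GRAV-89→WX-24: c = 0.236774 rad, d = 1508.49 km
WX-24→RS-94: c = 0.010254 rad, d = 65.33 km
RS-94→RS6: c = 0.435404 rad, d = 2773.96 km
Total = 1548.00 + 1508.49 + 65.33 + 2773.96 = 5895.78 km

5896 km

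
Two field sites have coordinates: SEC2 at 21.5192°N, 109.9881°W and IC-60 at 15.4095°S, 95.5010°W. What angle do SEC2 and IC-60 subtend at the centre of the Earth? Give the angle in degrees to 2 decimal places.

39.57°

Δφ = -36.9287°,  Δλ = 14.4871°
a = sin²(Δφ/2) + cos φ₁ cos φ₂ sin²(Δλ/2) = 0.114566
c = 2·arcsin(√a) = 0.690594 rad = 39.5681°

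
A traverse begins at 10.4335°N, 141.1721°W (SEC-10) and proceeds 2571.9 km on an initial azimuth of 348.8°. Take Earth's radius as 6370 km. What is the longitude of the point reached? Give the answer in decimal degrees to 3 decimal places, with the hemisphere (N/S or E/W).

146.396°W

δ = d/R = 2571.9/6370 = 0.403752 rad
φ₂ = arcsin(sin φ₁ cos δ + cos φ₁ sin δ cos θ)
   = arcsin(0.18109·0.91959 + 0.98347·0.39287·0.98096) = 33.06226°
λ₂ = λ₁ + atan2(sin θ sin δ cos φ₁, cos δ − sin φ₁ sin φ₂) = -146.39626°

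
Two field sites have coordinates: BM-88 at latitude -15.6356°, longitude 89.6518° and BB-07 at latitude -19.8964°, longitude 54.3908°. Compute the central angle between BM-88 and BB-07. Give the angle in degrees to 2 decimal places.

Δφ = -4.2608°,  Δλ = -35.2610°
a = sin²(Δφ/2) + cos φ₁ cos φ₂ sin²(Δλ/2) = 0.084449
c = 2·arcsin(√a) = 0.589709 rad = 33.7879°

33.79°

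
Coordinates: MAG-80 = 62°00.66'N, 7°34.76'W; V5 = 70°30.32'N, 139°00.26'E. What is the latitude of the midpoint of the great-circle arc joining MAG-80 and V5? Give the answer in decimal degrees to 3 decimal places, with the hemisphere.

81.745°N

MAG-80: φ = +62.01100°, λ = -7.57933°
V5: φ = +70.50533°, λ = +139.00433°
Bx = cos φ₂ cos Δλ = -0.278552,  By = cos φ₂ sin Δλ = 0.183785
φₘ = atan2(sin φ₁ + sin φ₂, √((cos φ₁ + Bx)² + By²)) = 81.74488°
λₘ = λ₁ + atan2(By, cos φ₁ + Bx) = 36.35539°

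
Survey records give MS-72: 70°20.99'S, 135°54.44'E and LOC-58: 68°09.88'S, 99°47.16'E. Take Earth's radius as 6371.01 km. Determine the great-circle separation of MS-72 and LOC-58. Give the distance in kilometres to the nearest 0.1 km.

1421.0 km

MS-72: φ = -70.34983°, λ = +135.90733°
LOC-58: φ = -68.16467°, λ = +99.78600°
Δφ = 2.1852°,  Δλ = -36.1213°
a = sin²(Δφ/2) + cos φ₁ cos φ₂ sin²(Δλ/2) = 0.012385
c = 2·arcsin(√a) = 0.223039 rad = 12.7792°
d = R·c = 6371.01 × 0.223039 = 1421.0 km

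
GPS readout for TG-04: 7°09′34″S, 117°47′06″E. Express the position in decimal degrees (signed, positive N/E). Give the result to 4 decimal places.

lat: 7.1594° S → -7.1594°
lon: 117.7850° E → +117.7850°

-7.1594°, +117.7850°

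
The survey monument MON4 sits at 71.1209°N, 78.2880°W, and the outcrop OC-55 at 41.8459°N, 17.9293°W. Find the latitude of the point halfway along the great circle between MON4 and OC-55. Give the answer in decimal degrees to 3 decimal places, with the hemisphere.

Bx = cos φ₂ cos Δλ = 0.368425,  By = cos φ₂ sin Δλ = 0.647458
φₘ = atan2(sin φ₁ + sin φ₂, √((cos φ₁ + Bx)² + By²)) = 59.57031°
λₘ = λ₁ + atan2(By, cos φ₁ + Bx) = -35.19249°

59.570°N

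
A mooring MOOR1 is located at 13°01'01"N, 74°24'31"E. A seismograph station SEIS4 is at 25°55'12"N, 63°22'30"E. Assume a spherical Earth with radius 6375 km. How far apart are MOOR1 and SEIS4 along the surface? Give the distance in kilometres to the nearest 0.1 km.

1841.9 km

MOOR1: φ = +13.01694°, λ = +74.40861°
SEIS4: φ = +25.92000°, λ = +63.37500°
Δφ = 12.9031°,  Δλ = -11.0336°
a = sin²(Δφ/2) + cos φ₁ cos φ₂ sin²(Δλ/2) = 0.020724
c = 2·arcsin(√a) = 0.288924 rad = 16.5541°
d = R·c = 6375 × 0.288924 = 1841.9 km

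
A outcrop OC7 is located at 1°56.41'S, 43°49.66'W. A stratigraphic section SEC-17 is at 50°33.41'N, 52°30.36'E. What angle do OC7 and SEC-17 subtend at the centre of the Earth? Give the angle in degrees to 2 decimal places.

95.52°

OC7: φ = -1.94017°, λ = -43.82767°
SEC-17: φ = +50.55683°, λ = +52.50600°
Δφ = 52.4970°,  Δλ = 96.3337°
a = sin²(Δφ/2) + cos φ₁ cos φ₂ sin²(Δλ/2) = 0.548096
c = 2·arcsin(√a) = 1.667137 rad = 95.5199°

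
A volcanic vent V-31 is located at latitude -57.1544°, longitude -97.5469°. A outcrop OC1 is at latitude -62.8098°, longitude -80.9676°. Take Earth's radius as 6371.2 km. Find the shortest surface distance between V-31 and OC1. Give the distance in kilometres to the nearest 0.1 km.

Δφ = -5.6554°,  Δλ = 16.5793°
a = sin²(Δφ/2) + cos φ₁ cos φ₂ sin²(Δλ/2) = 0.007586
c = 2·arcsin(√a) = 0.174411 rad = 9.9930°
d = R·c = 6371.2 × 0.174411 = 1111.2 km

1111.2 km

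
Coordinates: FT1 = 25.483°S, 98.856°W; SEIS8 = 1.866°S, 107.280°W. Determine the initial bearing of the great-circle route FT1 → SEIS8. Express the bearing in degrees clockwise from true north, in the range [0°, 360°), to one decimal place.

Δλ = -8.4240°
y = sin Δλ · cos φ₂ = -0.146420
x = cos φ₁ sin φ₂ − sin φ₁ cos φ₂ cos Δλ = 0.395981
θ = atan2(y, x) = -20.2926° → 339.7074° (mod 360°)

339.7°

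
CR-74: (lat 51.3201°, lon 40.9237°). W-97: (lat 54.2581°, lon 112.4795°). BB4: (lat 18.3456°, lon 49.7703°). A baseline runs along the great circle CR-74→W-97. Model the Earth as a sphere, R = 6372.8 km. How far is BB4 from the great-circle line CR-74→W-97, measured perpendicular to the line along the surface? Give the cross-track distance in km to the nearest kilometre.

3544 km

δ₁₃ = central angle CR-74→BB4 = 0.588353 rad  (haversine)
θ₁₃ = bearing CR-74→BB4 = 164.751°,  θ₁₂ = bearing CR-74→W-97 = 56.773°
dₓₜ = R·arcsin(sin δ₁₃ · sin(θ₁₃ − θ₁₂)) = 6372.8·arcsin(0.55499·sin(107.978°)) = 3544.037 km
|dₓₜ| = 3544.037 km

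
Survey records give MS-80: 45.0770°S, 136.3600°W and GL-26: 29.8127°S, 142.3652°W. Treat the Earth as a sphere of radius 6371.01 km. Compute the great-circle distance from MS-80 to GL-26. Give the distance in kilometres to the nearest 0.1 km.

Δφ = 15.2643°,  Δλ = -6.0052°
a = sin²(Δφ/2) + cos φ₁ cos φ₂ sin²(Δλ/2) = 0.019320
c = 2·arcsin(√a) = 0.278898 rad = 15.9797°
d = R·c = 6371.01 × 0.278898 = 1776.9 km

1776.9 km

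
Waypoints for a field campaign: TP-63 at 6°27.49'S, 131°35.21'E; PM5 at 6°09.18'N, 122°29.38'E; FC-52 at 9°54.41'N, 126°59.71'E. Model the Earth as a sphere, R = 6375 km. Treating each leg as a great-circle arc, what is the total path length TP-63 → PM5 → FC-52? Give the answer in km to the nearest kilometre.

TP-63: φ = -6.45817°, λ = +131.58683°
PM5: φ = +6.15300°, λ = +122.48967°
FC-52: φ = +9.90683°, λ = +126.99517°
TP-63→PM5: c = 0.271209 rad, d = 1728.96 km
PM5→FC-52: c = 0.101750 rad, d = 648.65 km
Total = 1728.96 + 648.65 = 2377.61 km

2378 km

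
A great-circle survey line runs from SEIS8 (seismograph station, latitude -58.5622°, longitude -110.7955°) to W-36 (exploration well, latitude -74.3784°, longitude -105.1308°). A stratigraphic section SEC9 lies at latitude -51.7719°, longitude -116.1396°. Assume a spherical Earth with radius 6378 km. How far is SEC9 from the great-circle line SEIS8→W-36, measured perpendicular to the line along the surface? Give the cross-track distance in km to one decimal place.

δ₁₃ = central angle SEIS8→SEC9 = 0.129840 rad  (haversine)
θ₁₃ = bearing SEIS8→SEC9 = 333.569°,  θ₁₂ = bearing SEIS8→W-36 = 174.453°
dₓₜ = R·arcsin(sin δ₁₃ · sin(θ₁₃ − θ₁₂)) = 6378·arcsin(0.12948·sin(159.116°)) = 294.480 km
|dₓₜ| = 294.480 km

294.5 km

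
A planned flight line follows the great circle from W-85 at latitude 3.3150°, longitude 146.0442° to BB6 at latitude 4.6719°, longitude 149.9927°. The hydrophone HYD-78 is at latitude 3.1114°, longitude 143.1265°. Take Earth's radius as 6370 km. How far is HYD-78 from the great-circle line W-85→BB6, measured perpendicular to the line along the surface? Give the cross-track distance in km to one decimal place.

85.2 km

δ₁₃ = central angle W-85→HYD-78 = 0.050967 rad  (haversine)
θ₁₃ = bearing W-85→HYD-78 = 266.085°,  θ₁₂ = bearing W-85→BB6 = 70.862°
dₓₜ = R·arcsin(sin δ₁₃ · sin(θ₁₃ − θ₁₂)) = 6370·arcsin(0.05095·sin(195.223°)) = -85.214 km
|dₓₜ| = 85.214 km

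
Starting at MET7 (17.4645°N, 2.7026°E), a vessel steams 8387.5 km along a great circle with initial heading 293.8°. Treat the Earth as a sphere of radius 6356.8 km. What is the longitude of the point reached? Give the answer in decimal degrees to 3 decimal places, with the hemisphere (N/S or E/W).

79.590°W

δ = d/R = 8387.5/6356.8 = 1.319453 rad
φ₂ = arcsin(sin φ₁ cos δ + cos φ₁ sin δ cos θ)
   = arcsin(0.30011·0.24871 + 0.95390·0.96858·0.40355) = 26.58263°
λ₂ = λ₁ + atan2(sin θ sin δ cos φ₁, cos δ − sin φ₁ sin φ₂) = -79.59006°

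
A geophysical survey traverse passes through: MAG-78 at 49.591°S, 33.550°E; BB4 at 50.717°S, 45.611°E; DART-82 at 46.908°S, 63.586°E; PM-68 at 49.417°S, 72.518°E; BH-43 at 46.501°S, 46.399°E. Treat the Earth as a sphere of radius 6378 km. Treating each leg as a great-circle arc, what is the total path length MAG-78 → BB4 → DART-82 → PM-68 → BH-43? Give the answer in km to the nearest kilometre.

4931 km

MAG-78→BB4: c = 0.136143 rad, d = 868.32 km
BB4→DART-82: c = 0.216391 rad, d = 1380.14 km
DART-82→PM-68: c = 0.112738 rad, d = 719.04 km
PM-68→BH-43: c = 0.307885 rad, d = 1963.69 km
Total = 868.32 + 1380.14 + 719.04 + 1963.69 = 4931.19 km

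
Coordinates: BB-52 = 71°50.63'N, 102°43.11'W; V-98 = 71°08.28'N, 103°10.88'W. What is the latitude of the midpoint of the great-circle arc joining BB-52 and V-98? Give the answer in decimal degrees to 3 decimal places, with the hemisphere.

71.491°N

BB-52: φ = +71.84383°, λ = -102.71850°
V-98: φ = +71.13800°, λ = -103.18133°
Bx = cos φ₂ cos Δλ = 0.323279,  By = cos φ₂ sin Δλ = -0.002611
φₘ = atan2(sin φ₁ + sin φ₂, √((cos φ₁ + Bx)² + By²)) = 71.49106°
λₘ = λ₁ + atan2(By, cos φ₁ + Bx) = -102.95417°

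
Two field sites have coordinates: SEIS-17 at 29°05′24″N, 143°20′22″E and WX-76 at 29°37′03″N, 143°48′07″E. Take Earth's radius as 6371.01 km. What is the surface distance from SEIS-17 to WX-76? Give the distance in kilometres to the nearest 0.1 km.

73.8 km

SEIS-17: φ = +29.09000°, λ = +143.33944°
WX-76: φ = +29.61750°, λ = +143.80194°
Δφ = 0.5275°,  Δλ = 0.4625°
a = sin²(Δφ/2) + cos φ₁ cos φ₂ sin²(Δλ/2) = 0.000034
c = 2·arcsin(√a) = 0.011587 rad = 0.6639°
d = R·c = 6371.01 × 0.011587 = 73.8 km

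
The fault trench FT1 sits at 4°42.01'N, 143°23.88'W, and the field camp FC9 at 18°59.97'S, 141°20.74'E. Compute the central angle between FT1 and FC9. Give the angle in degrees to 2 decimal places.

77.69°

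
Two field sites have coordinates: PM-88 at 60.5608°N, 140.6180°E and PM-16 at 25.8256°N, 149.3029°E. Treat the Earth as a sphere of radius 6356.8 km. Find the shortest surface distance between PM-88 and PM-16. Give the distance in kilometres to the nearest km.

3910 km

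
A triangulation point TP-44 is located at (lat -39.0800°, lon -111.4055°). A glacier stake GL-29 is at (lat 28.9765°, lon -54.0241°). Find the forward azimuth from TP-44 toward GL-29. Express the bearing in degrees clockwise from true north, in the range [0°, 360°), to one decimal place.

47.6°

Δλ = 57.3814°
y = sin Δλ · cos φ₂ = 0.736840
x = cos φ₁ sin φ₂ − sin φ₁ cos φ₂ cos Δλ = 0.673340
θ = atan2(y, x) = 47.5782° → 47.5782° (mod 360°)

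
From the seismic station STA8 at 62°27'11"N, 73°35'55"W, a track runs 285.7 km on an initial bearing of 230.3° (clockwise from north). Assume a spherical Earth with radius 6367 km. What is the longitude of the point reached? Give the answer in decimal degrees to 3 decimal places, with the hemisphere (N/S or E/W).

STA8: φ = +62.45306°, λ = -73.59861°
δ = d/R = 285.7/6367 = 0.044872 rad
φ₂ = arcsin(sin φ₁ cos δ + cos φ₁ sin δ cos θ)
   = arcsin(0.88663·0.99899 + 0.46248·0.04486·-0.63877) = 60.74910°
λ₂ = λ₁ + atan2(sin θ sin δ cos φ₁, cos δ − sin φ₁ sin φ₂) = -77.64886°

77.649°W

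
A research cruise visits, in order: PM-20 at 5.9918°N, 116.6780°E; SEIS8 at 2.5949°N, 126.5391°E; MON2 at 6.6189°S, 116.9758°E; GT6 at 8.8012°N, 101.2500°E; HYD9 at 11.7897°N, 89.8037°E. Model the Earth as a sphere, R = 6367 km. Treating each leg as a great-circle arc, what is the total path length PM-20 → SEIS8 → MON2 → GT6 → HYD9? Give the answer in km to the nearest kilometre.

PM-20→SEIS8: c = 0.181552 rad, d = 1155.94 km
SEIS8→MON2: c = 0.231570 rad, d = 1474.41 km
MON2→GT6: c = 0.383771 rad, d = 2443.47 km
GT6→HYD9: c = 0.203328 rad, d = 1294.59 km
Total = 1155.94 + 1474.41 + 2443.47 + 1294.59 = 6368.41 km

6368 km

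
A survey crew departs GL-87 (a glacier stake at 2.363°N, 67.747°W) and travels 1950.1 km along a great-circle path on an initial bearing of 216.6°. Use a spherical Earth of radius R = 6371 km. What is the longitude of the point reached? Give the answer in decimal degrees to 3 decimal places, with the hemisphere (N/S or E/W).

78.318°W

δ = d/R = 1950.1/6371 = 0.306090 rad
φ₂ = arcsin(sin φ₁ cos δ + cos φ₁ sin δ cos θ)
   = arcsin(0.04123·0.95352 + 0.99915·0.30133·-0.80282) = -11.67708°
λ₂ = λ₁ + atan2(sin θ sin δ cos φ₁, cos δ − sin φ₁ sin φ₂) = -78.31830°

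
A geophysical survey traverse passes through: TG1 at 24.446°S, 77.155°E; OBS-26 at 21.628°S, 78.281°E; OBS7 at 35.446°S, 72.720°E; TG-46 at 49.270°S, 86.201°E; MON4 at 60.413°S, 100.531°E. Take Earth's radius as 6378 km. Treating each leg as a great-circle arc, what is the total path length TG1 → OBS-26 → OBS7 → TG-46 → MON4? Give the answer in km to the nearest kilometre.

TG1→OBS-26: c = 0.052402 rad, d = 334.22 km
OBS-26→OBS7: c = 0.255666 rad, d = 1630.64 km
OBS7→TG-46: c = 0.296420 rad, d = 1890.57 km
TG-46→MON4: c = 0.240898 rad, d = 1536.45 km
Total = 334.22 + 1630.64 + 1890.57 + 1536.45 = 5391.87 km

5392 km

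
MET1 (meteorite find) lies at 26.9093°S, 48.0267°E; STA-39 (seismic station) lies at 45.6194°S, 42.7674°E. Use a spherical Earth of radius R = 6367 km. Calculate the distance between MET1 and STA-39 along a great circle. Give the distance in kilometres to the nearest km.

2131 km

Δφ = -18.7101°,  Δλ = -5.2593°
a = sin²(Δφ/2) + cos φ₁ cos φ₂ sin²(Δλ/2) = 0.027736
c = 2·arcsin(√a) = 0.334642 rad = 19.1736°
d = R·c = 6367 × 0.334642 = 2130.7 km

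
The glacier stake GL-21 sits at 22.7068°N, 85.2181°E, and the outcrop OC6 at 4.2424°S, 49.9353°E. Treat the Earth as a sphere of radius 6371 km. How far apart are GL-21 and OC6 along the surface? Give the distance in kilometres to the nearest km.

4864 km

Δφ = -26.9492°,  Δλ = -35.2828°
a = sin²(Δφ/2) + cos φ₁ cos φ₂ sin²(Δλ/2) = 0.138789
c = 2·arcsin(√a) = 0.763499 rad = 43.7452°
d = R·c = 6371 × 0.763499 = 4864.2 km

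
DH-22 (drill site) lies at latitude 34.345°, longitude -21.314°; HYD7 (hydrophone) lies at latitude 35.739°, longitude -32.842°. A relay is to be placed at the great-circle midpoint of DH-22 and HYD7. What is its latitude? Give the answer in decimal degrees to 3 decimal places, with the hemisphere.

35.179°N

Bx = cos φ₂ cos Δλ = 0.795312,  By = cos φ₂ sin Δλ = -0.162213
φₘ = atan2(sin φ₁ + sin φ₂, √((cos φ₁ + Bx)² + By²)) = 35.17863°
λₘ = λ₁ + atan2(By, cos φ₁ + Bx) = -27.02866°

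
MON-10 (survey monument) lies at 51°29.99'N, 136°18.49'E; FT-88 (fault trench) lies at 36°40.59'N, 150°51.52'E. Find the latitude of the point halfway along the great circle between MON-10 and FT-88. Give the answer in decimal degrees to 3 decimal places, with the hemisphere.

MON-10: φ = +51.49983°, λ = +136.30817°
FT-88: φ = +36.67650°, λ = +150.85867°
Bx = cos φ₂ cos Δλ = 0.776297,  By = cos φ₂ sin Δλ = 0.201494
φₘ = atan2(sin φ₁ + sin φ₂, √((cos φ₁ + Bx)² + By²)) = 44.31594°
λₘ = λ₁ + atan2(By, cos φ₁ + Bx) = 144.50504°

44.316°N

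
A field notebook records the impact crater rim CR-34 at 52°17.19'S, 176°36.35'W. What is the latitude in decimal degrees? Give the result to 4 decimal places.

52.2865°S

52° + 17.19′/60 = 52 + 0.28650 = 52.2865°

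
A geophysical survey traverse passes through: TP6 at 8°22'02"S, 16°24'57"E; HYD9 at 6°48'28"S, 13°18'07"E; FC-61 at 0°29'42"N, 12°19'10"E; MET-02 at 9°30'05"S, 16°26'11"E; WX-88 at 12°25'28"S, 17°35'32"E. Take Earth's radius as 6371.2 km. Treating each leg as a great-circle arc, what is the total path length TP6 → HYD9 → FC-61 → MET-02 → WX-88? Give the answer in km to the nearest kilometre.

TP6: φ = -8.36722°, λ = +16.41583°
HYD9: φ = -6.80778°, λ = +13.30194°
FC-61: φ = +0.49500°, λ = +12.31944°
MET-02: φ = -9.50139°, λ = +16.43639°
WX-88: φ = -12.42444°, λ = +17.59222°
TP6→HYD9: c = 0.060355 rad, d = 384.54 km
HYD9→FC-61: c = 0.128601 rad, d = 819.34 km
FC-61→MET-02: c = 0.188567 rad, d = 1201.40 km
MET-02→WX-88: c = 0.054725 rad, d = 348.67 km
Total = 384.54 + 819.34 + 1201.40 + 348.67 = 2753.94 km

2754 km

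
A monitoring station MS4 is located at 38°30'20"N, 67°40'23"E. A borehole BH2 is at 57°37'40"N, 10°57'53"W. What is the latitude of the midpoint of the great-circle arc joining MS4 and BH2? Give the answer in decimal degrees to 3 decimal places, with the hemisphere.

MS4: φ = +38.50556°, λ = +67.67306°
BH2: φ = +57.62778°, λ = -10.96472°
Bx = cos φ₂ cos Δλ = 0.105483,  By = cos φ₂ sin Δλ = -0.524924
φₘ = atan2(sin φ₁ + sin φ₂, √((cos φ₁ + Bx)² + By²)) = 54.88893°
λₘ = λ₁ + atan2(By, cos φ₁ + Bx) = 37.08530°

54.889°N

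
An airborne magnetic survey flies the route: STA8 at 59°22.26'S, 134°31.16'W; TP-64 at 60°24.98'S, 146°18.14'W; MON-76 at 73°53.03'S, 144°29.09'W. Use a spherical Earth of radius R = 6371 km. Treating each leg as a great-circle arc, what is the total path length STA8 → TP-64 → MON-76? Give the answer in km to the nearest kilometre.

2166 km

STA8: φ = -59.37100°, λ = -134.51933°
TP-64: φ = -60.41633°, λ = -146.30233°
MON-76: φ = -73.88383°, λ = -144.48483°
STA8→TP-64: c = 0.104609 rad, d = 666.47 km
TP-64→MON-76: c = 0.235348 rad, d = 1499.40 km
Total = 666.47 + 1499.40 = 2165.87 km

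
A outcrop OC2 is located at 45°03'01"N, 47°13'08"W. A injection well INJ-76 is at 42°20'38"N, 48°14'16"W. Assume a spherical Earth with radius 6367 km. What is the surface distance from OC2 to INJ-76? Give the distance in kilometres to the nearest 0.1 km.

311.7 km

OC2: φ = +45.05028°, λ = -47.21889°
INJ-76: φ = +42.34389°, λ = -48.23778°
Δφ = -2.7064°,  Δλ = -1.0189°
a = sin²(Δφ/2) + cos φ₁ cos φ₂ sin²(Δλ/2) = 0.000599
c = 2·arcsin(√a) = 0.048953 rad = 2.8048°
d = R·c = 6367 × 0.048953 = 311.7 km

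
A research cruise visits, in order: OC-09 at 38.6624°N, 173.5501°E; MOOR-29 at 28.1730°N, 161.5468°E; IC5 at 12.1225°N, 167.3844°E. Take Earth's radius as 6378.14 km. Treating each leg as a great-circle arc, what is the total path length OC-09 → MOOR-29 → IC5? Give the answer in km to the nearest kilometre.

OC-09→MOOR-29: c = 0.252709 rad, d = 1611.81 km
MOOR-29→IC5: c = 0.295870 rad, d = 1887.10 km
Total = 1611.81 + 1887.10 = 3498.91 km

3499 km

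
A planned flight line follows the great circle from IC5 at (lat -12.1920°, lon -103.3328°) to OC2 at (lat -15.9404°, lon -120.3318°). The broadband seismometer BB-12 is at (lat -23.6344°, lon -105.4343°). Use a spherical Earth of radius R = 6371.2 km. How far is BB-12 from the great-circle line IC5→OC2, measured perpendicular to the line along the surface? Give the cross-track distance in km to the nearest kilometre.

1175 km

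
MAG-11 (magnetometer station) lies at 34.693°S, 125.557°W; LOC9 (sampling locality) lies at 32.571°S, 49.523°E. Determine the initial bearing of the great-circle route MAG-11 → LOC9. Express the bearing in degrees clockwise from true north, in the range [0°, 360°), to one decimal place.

175.5°

Δλ = 175.0800°
y = sin Δλ · cos φ₂ = 0.072276
x = cos φ₁ sin φ₂ − sin φ₁ cos φ₂ cos Δλ = -0.920528
θ = atan2(y, x) = 175.5106° → 175.5106° (mod 360°)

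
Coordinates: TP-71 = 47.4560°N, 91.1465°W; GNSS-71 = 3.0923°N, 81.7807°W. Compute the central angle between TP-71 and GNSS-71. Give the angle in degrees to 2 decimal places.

Δφ = -44.3637°,  Δλ = 9.3658°
a = sin²(Δφ/2) + cos φ₁ cos φ₂ sin²(Δλ/2) = 0.147042
c = 2·arcsin(√a) = 0.787082 rad = 45.0965°

45.10°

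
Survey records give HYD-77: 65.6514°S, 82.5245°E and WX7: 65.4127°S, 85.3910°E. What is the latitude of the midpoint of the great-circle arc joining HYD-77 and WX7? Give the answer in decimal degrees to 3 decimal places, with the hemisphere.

65.539°S

Bx = cos φ₂ cos Δλ = 0.415559,  By = cos φ₂ sin Δλ = 0.020808
φₘ = atan2(sin φ₁ + sin φ₂, √((cos φ₁ + Bx)² + By²)) = -65.53881°
λₘ = λ₁ + atan2(By, cos φ₁ + Bx) = 83.96431°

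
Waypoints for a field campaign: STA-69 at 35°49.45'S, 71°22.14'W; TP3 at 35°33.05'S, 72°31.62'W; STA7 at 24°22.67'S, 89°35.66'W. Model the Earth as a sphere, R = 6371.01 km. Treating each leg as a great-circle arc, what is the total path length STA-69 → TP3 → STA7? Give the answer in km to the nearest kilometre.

STA-69: φ = -35.82417°, λ = -71.36900°
TP3: φ = -35.55083°, λ = -72.52700°
STA7: φ = -24.37783°, λ = -89.59433°
STA-69→TP3: c = 0.017095 rad, d = 108.91 km
TP3→STA7: c = 0.322612 rad, d = 2055.36 km
Total = 108.91 + 2055.36 = 2164.27 km

2164 km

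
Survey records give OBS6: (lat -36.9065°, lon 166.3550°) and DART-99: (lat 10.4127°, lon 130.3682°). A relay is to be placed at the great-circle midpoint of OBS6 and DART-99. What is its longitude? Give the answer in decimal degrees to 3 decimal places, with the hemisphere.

Bx = cos φ₂ cos Δλ = 0.795827,  By = cos φ₂ sin Δλ = -0.577922
φₘ = atan2(sin φ₁ + sin φ₂, √((cos φ₁ + Bx)² + By²)) = -13.89479°
λₘ = λ₁ + atan2(By, cos φ₁ + Bx) = 146.44295°

146.443°E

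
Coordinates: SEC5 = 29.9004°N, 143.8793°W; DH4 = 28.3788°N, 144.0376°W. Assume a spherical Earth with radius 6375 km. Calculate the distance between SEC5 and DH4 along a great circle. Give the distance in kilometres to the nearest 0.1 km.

170.0 km

Δφ = -1.5216°,  Δλ = -0.1583°
a = sin²(Δφ/2) + cos φ₁ cos φ₂ sin²(Δλ/2) = 0.000178
c = 2·arcsin(√a) = 0.026666 rad = 1.5279°
d = R·c = 6375 × 0.026666 = 170.0 km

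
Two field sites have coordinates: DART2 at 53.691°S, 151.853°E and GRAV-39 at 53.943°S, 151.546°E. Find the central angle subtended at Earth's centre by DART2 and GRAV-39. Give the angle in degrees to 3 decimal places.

Δφ = -0.2520°,  Δλ = -0.3070°
a = sin²(Δφ/2) + cos φ₁ cos φ₂ sin²(Δλ/2) = 0.000007
c = 2·arcsin(√a) = 0.005418 rad = 0.3104°

0.310°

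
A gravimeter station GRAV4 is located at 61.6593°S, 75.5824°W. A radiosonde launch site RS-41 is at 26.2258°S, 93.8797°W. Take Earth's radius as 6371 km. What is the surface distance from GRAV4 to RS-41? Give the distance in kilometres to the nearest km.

Δφ = 35.4335°,  Δλ = -18.2973°
a = sin²(Δφ/2) + cos φ₁ cos φ₂ sin²(Δλ/2) = 0.103371
c = 2·arcsin(√a) = 0.654655 rad = 37.5089°
d = R·c = 6371 × 0.654655 = 4170.8 km

4171 km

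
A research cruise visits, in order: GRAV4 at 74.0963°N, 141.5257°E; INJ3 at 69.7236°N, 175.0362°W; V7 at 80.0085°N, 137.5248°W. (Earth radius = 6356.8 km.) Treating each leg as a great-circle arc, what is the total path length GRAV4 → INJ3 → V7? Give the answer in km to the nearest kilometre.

3054 km

GRAV4→INJ3: c = 0.241080 rad, d = 1532.49 km
INJ3→V7: c = 0.239318 rad, d = 1521.30 km
Total = 1532.49 + 1521.30 = 3053.79 km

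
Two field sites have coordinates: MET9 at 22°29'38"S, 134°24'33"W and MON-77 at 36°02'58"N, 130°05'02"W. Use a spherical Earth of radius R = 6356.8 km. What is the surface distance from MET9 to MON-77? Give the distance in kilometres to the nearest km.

MET9: φ = -22.49389°, λ = -134.40917°
MON-77: φ = +36.04944°, λ = -130.08389°
Δφ = 58.5433°,  Δλ = 4.3253°
a = sin²(Δφ/2) + cos φ₁ cos φ₂ sin²(Δλ/2) = 0.240137
c = 2·arcsin(√a) = 1.024266 rad = 58.6861°
d = R·c = 6356.8 × 1.024266 = 6511.1 km

6511 km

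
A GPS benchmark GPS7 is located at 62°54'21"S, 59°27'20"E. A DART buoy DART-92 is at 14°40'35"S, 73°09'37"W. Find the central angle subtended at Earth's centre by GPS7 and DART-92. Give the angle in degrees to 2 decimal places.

94.17°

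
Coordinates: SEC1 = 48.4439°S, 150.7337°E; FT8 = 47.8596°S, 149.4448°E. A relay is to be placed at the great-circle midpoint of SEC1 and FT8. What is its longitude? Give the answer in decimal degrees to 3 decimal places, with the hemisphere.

Bx = cos φ₂ cos Δλ = 0.670780,  By = cos φ₂ sin Δλ = -0.015092
φₘ = atan2(sin φ₁ + sin φ₂, √((cos φ₁ + Bx)² + By²)) = -48.15355°
λₘ = λ₁ + atan2(By, cos φ₁ + Bx) = 150.08558°

150.086°E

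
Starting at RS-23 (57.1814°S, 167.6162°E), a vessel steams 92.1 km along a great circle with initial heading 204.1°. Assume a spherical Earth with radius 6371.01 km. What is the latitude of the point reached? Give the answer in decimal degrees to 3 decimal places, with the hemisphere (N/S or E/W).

57.936°S

δ = d/R = 92.1/6371.01 = 0.014456 rad
φ₂ = arcsin(sin φ₁ cos δ + cos φ₁ sin δ cos θ)
   = arcsin(-0.84039·0.99990 + 0.54198·0.01446·-0.91283) = -57.93589°
λ₂ = λ₁ + atan2(sin θ sin δ cos φ₁, cos δ − sin φ₁ sin φ₂) = 166.97912°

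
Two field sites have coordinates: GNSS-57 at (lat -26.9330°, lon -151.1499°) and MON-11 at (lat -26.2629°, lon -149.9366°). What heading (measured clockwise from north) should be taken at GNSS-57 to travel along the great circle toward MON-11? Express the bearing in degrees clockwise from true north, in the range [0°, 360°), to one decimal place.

58.6°

Δλ = 1.2133°
y = sin Δλ · cos φ₂ = 0.018989
x = cos φ₁ sin φ₂ − sin φ₁ cos φ₂ cos Δλ = 0.011604
θ = atan2(y, x) = 58.5707° → 58.5707° (mod 360°)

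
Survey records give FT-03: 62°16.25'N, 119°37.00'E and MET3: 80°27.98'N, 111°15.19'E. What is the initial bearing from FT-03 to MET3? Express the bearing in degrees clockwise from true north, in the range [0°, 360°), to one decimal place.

FT-03: φ = +62.27083°, λ = +119.61667°
MET3: φ = +80.46633°, λ = +111.25317°
Δλ = -8.3635°
y = sin Δλ · cos φ₂ = -0.024091
x = cos φ₁ sin φ₂ − sin φ₁ cos φ₂ cos Δλ = 0.313819
θ = atan2(y, x) = -4.3898° → 355.6102° (mod 360°)

355.6°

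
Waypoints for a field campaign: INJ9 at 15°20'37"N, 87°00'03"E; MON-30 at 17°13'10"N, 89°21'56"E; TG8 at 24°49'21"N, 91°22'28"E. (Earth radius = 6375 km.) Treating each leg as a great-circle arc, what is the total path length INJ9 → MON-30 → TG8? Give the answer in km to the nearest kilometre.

INJ9: φ = +15.34361°, λ = +87.00083°
MON-30: φ = +17.21944°, λ = +89.36556°
TG8: φ = +24.82250°, λ = +91.37444°
INJ9→MON-30: c = 0.051392 rad, d = 327.63 km
MON-30→TG8: c = 0.136666 rad, d = 871.25 km
Total = 327.63 + 871.25 = 1198.88 km

1199 km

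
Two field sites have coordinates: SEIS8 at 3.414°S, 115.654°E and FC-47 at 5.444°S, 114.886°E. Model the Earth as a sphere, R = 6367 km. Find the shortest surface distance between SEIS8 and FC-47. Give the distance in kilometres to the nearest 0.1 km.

241.1 km

Δφ = -2.0300°,  Δλ = -0.7680°
a = sin²(Δφ/2) + cos φ₁ cos φ₂ sin²(Δλ/2) = 0.000358
c = 2·arcsin(√a) = 0.037867 rad = 2.1696°
d = R·c = 6367 × 0.037867 = 241.1 km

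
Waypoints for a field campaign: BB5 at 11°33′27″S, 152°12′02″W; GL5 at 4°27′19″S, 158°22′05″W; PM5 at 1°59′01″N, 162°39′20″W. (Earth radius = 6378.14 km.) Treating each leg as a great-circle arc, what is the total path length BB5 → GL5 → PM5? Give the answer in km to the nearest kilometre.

BB5: φ = -11.55750°, λ = -152.20056°
GL5: φ = -4.45528°, λ = -158.36806°
PM5: φ = +1.98361°, λ = -162.65556°
BB5→GL5: c = 0.163438 rad, d = 1042.43 km
GL5→PM5: c = 0.134983 rad, d = 860.94 km
Total = 1042.43 + 860.94 = 1903.37 km

1903 km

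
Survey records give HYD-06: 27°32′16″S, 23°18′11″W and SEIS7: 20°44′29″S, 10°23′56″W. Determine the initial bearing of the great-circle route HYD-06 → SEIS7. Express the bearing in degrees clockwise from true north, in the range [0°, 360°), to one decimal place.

HYD-06: φ = -27.53778°, λ = -23.30306°
SEIS7: φ = -20.74139°, λ = -10.39889°
Δλ = 12.9042°
y = sin Δλ · cos φ₂ = 0.208847
x = cos φ₁ sin φ₂ − sin φ₁ cos φ₂ cos Δλ = 0.107422
θ = atan2(y, x) = 62.7807° → 62.7807° (mod 360°)

62.8°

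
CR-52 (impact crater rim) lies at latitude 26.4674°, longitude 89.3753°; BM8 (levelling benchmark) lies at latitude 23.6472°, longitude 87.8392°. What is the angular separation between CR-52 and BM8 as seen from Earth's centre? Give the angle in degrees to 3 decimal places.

Δφ = -2.8202°,  Δλ = -1.5361°
a = sin²(Δφ/2) + cos φ₁ cos φ₂ sin²(Δλ/2) = 0.000753
c = 2·arcsin(√a) = 0.054886 rad = 3.1447°

3.145°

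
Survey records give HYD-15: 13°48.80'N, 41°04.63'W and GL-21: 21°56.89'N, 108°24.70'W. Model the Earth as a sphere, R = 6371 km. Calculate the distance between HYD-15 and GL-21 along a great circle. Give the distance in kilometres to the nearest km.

7131 km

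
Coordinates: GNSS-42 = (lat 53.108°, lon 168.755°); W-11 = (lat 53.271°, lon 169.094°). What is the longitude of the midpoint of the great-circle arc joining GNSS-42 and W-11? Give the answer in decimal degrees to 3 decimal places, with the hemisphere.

Bx = cos φ₂ cos Δλ = 0.598020,  By = cos φ₂ sin Δλ = 0.003538
φₘ = atan2(sin φ₁ + sin φ₂, √((cos φ₁ + Bx)² + By²)) = 53.18962°
λₘ = λ₁ + atan2(By, cos φ₁ + Bx) = 168.92418°

168.924°E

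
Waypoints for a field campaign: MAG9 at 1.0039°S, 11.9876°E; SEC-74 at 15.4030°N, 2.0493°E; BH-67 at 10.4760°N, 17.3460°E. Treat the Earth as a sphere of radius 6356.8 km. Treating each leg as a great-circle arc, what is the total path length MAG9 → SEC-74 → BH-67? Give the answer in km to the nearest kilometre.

MAG9→SEC-74: c = 0.333766 rad, d = 2121.68 km
SEC-74→BH-67: c = 0.273915 rad, d = 1741.22 km
Total = 2121.68 + 1741.22 = 3862.90 km

3863 km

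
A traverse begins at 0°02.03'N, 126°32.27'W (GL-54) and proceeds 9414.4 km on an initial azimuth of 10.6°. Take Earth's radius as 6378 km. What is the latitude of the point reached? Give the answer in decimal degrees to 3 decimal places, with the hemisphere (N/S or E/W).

GL-54: φ = +0.03383°, λ = -126.53783°
δ = d/R = 9414.4/6378 = 1.476074 rad
φ₂ = arcsin(sin φ₁ cos δ + cos φ₁ sin δ cos θ)
   = arcsin(0.00059·0.09458 + 1.00000·0.99552·0.98294) = 78.12106°
λ₂ = λ₁ + atan2(sin θ sin δ cos φ₁, cos δ − sin φ₁ sin φ₂) = -63.71024°

78.121°N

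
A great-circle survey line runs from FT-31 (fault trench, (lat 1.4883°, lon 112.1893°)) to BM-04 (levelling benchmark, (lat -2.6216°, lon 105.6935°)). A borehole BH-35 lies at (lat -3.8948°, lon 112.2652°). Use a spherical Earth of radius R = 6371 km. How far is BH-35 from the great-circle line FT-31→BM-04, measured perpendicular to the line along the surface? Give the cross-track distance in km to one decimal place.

510.1 km

δ₁₃ = central angle FT-31→BH-35 = 0.093962 rad  (haversine)
θ₁₃ = bearing FT-31→BH-35 = 179.193°,  θ₁₂ = bearing FT-31→BM-04 = 237.678°
dₓₜ = R·arcsin(sin δ₁₃ · sin(θ₁₃ − θ₁₂)) = 6371·arcsin(0.09382·sin(-58.485°)) = -510.133 km
|dₓₜ| = 510.133 km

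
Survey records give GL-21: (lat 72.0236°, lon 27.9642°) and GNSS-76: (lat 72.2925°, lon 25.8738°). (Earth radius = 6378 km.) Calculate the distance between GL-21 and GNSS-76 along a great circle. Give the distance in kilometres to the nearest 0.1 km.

Δφ = 0.2689°,  Δλ = -2.0904°
a = sin²(Δφ/2) + cos φ₁ cos φ₂ sin²(Δλ/2) = 0.000037
c = 2·arcsin(√a) = 0.012123 rad = 0.6946°
d = R·c = 6378 × 0.012123 = 77.3 km

77.3 km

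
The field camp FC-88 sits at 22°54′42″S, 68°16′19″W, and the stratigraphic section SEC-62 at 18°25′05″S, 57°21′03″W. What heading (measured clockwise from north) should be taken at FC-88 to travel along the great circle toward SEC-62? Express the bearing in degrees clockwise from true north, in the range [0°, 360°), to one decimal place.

68.3°

FC-88: φ = -22.91167°, λ = -68.27194°
SEC-62: φ = -18.41806°, λ = -57.35083°
Δλ = 10.9211°
y = sin Δλ · cos φ₂ = 0.179753
x = cos φ₁ sin φ₂ − sin φ₁ cos φ₂ cos Δλ = 0.071658
θ = atan2(y, x) = 68.2653° → 68.2653° (mod 360°)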